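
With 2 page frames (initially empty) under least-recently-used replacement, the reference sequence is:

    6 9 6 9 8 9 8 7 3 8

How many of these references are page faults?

6

6 → fault, frames {6}
9 → fault, frames {6,9}
6 → hit
9 → hit
8 → fault, evict 6, frames {9,8}
9 → hit
8 → hit
7 → fault, evict 9, frames {8,7}
3 → fault, evict 8, frames {7,3}
8 → fault, evict 7, frames {3,8}
Page faults: 6.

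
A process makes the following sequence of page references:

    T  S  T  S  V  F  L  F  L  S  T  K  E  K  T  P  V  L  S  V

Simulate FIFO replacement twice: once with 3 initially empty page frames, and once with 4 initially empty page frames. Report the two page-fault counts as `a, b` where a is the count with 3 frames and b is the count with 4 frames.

3 frames: F F . . F F F . . F F F F . . F F F F . → 13 faults.
4 frames: F F . . F F F . . . F F F . . F F F F . → 12 faults.
12 < 13: adding a frame reduced faults, as is typical.

13, 12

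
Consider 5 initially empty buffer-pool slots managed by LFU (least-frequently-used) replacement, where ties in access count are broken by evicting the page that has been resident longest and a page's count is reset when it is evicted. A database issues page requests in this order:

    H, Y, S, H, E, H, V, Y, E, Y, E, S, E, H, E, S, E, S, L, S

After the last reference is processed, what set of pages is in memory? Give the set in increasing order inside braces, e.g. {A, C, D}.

{E, H, L, S, Y}

H: miss, frames {H}
Y: miss, frames {H,Y}
S: miss, frames {H,Y,S}
H: hit
E: miss, frames {H,Y,S,E}
H: hit
V: miss, frames {H,Y,S,E,V}
Y: hit
E: hit
Y: hit
E: hit
S: hit
E: hit
H: hit
E: hit
S: hit
E: hit
S: hit
L: miss, evict V, frames {H,Y,S,E,L}
S: hit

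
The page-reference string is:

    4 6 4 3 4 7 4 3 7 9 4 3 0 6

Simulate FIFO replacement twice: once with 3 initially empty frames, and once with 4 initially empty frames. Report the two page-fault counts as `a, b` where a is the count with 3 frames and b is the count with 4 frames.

3 frames: F F . F . F F . . F . F F F → 9 faults.
4 frames: F F . F . F . . . F F . F F → 8 faults.
8 < 9: adding a frame reduced faults, as is typical.

9, 8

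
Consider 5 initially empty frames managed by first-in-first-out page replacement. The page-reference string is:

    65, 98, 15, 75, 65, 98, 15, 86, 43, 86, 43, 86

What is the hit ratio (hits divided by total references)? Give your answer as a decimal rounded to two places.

65: miss, frames [65]
98: miss, frames [65, 98]
15: miss, frames [65, 98, 15]
75: miss, frames [65, 98, 15, 75]
65: hit
98: hit
15: hit
86: miss, frames [65, 98, 15, 75, 86]
43: miss, evict 65, frames [98, 15, 75, 86, 43]
86: hit
43: hit
86: hit
Hits: 6 of 12 references → 6/12 = 0.5000.

0.50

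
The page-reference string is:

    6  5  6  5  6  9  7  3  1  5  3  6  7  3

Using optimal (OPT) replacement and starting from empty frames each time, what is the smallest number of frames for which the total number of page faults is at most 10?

2

f=1: 14 faults
f=2: 9 faults
f=3: 8 faults
f=4: 7 faults
f=5: 6 faults
f=6: 6 faults
Smallest f with faults ≤ 10 is 2.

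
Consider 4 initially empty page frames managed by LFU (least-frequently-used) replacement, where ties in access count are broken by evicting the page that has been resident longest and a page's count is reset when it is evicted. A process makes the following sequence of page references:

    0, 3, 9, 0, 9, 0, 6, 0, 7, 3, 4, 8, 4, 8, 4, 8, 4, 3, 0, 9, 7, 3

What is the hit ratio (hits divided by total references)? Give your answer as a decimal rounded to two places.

0 -> miss, frames [0]
3 -> miss, frames [0, 3]
9 -> miss, frames [0, 3, 9]
0 -> hit
9 -> hit
0 -> hit
6 -> miss, frames [0, 3, 9, 6]
0 -> hit
7 -> miss, evict 3, frames [0, 9, 6, 7]
3 -> miss, evict 6, frames [0, 9, 7, 3]
4 -> miss, evict 7, frames [0, 9, 3, 4]
8 -> miss, evict 3, frames [0, 9, 4, 8]
4 -> hit
8 -> hit
4 -> hit
8 -> hit
4 -> hit
3 -> miss, evict 9, frames [0, 4, 8, 3]
0 -> hit
9 -> miss, evict 3, frames [0, 4, 8, 9]
7 -> miss, evict 9, frames [0, 4, 8, 7]
3 -> miss, evict 7, frames [0, 4, 8, 3]
Hits: 10 of 22 references → 10/22 = 0.4545.

0.45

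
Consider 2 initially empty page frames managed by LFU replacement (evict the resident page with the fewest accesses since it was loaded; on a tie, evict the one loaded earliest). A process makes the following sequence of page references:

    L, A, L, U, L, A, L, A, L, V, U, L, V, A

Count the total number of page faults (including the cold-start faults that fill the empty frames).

L → miss, frames {L}
A → miss, frames {L,A}
L → hit
U → miss, evict A, frames {L,U}
L → hit
A → miss, evict U, frames {L,A}
L → hit
A → hit
L → hit
V → miss, evict A, frames {L,V}
U → miss, evict V, frames {L,U}
L → hit
V → miss, evict U, frames {L,V}
A → miss, evict V, frames {L,A}
Page faults: 8.

8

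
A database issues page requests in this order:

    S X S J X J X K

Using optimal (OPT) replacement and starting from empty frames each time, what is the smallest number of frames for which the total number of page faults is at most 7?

2

f=1: 8 faults
f=2: 4 faults
f=3: 4 faults
f=4: 4 faults
Smallest f with faults ≤ 7 is 2.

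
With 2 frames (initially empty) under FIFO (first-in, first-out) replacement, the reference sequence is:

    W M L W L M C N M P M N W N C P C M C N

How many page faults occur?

16

W: miss, frames (W)
M: miss, frames (W M)
L: miss, evict W, frames (M L)
W: miss, evict M, frames (L W)
L: hit
M: miss, evict L, frames (W M)
C: miss, evict W, frames (M C)
N: miss, evict M, frames (C N)
M: miss, evict C, frames (N M)
P: miss, evict N, frames (M P)
M: hit
N: miss, evict M, frames (P N)
W: miss, evict P, frames (N W)
N: hit
C: miss, evict N, frames (W C)
P: miss, evict W, frames (C P)
C: hit
M: miss, evict C, frames (P M)
C: miss, evict P, frames (M C)
N: miss, evict M, frames (C N)
Page faults: 16.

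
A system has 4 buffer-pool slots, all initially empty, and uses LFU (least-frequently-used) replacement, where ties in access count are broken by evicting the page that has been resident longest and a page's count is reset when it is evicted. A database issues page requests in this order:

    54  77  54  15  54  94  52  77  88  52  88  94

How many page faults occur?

8

54 -> miss, frames [54]
77 -> miss, frames [54, 77]
54 -> hit
15 -> miss, frames [54, 77, 15]
54 -> hit
94 -> miss, frames [54, 77, 15, 94]
52 -> miss, evict 77, frames [54, 15, 94, 52]
77 -> miss, evict 15, frames [54, 94, 52, 77]
88 -> miss, evict 94, frames [54, 52, 77, 88]
52 -> hit
88 -> hit
94 -> miss, evict 77, frames [54, 52, 88, 94]
Page faults: 8.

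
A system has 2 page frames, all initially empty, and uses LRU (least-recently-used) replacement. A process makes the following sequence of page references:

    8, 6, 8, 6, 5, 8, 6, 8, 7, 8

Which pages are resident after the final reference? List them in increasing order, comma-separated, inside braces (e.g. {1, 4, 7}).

8: miss, frames [8]
6: miss, frames [8, 6]
8: hit
6: hit
5: miss, evict 8, frames [6, 5]
8: miss, evict 6, frames [5, 8]
6: miss, evict 5, frames [8, 6]
8: hit
7: miss, evict 6, frames [8, 7]
8: hit

{7, 8}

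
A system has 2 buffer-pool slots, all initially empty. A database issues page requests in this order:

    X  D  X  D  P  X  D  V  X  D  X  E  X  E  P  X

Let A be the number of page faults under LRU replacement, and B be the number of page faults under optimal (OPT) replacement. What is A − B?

Under LRU: F F . . F F F F F F . F . . F F → 11 faults.
Under OPT: F F . . F . F F . F . F . . F . → 8 faults.
A − B = 11 − 8 = 3.

3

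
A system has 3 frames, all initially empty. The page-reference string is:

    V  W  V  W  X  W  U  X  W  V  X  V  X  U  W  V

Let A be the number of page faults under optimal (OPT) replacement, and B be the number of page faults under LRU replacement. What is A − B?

Under OPT: F F . . F . F . . F . . . . F . → 6 faults.
Under LRU: F F . . F . F . . F . . . F F F → 8 faults.
A − B = 6 − 8 = -2.

-2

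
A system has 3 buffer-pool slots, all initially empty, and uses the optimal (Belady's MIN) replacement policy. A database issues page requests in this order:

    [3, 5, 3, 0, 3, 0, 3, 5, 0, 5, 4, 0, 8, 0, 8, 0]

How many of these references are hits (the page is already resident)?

11

3 → fault, frames (3)
5 → fault, frames (3 5)
3 → hit
0 → fault, frames (3 5 0)
3 → hit
0 → hit
3 → hit
5 → hit
0 → hit
5 → hit
4 → fault, evict 5, frames (3 0 4)
0 → hit
8 → fault, evict 4, frames (3 0 8)
0 → hit
8 → hit
0 → hit
Hits: 11.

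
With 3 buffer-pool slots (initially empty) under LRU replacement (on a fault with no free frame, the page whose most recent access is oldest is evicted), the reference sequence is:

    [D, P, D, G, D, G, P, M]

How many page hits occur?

4

D: miss, frames [D]
P: miss, frames [D, P]
D: hit
G: miss, frames [P, D, G]
D: hit
G: hit
P: hit
M: miss, evict D, frames [G, P, M]
Hits: 4.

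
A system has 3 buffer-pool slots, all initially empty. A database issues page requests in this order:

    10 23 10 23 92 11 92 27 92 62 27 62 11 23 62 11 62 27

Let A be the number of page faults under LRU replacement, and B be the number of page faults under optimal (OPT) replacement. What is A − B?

Under LRU: F F . . F F . F . F . . F F . . . F → 9 faults.
Under OPT: F F . . F F . F . F . . . F . . . F → 8 faults.
A − B = 9 − 8 = 1.

1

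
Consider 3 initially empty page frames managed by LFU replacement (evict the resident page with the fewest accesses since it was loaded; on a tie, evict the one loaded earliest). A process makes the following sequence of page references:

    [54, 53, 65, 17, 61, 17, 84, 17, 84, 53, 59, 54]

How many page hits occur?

3

54 → miss, frames [54]
53 → miss, frames [54, 53]
65 → miss, frames [54, 53, 65]
17 → miss, evict 54, frames [53, 65, 17]
61 → miss, evict 53, frames [65, 17, 61]
17 → hit
84 → miss, evict 65, frames [17, 61, 84]
17 → hit
84 → hit
53 → miss, evict 61, frames [17, 84, 53]
59 → miss, evict 53, frames [17, 84, 59]
54 → miss, evict 59, frames [17, 84, 54]
Hits: 3.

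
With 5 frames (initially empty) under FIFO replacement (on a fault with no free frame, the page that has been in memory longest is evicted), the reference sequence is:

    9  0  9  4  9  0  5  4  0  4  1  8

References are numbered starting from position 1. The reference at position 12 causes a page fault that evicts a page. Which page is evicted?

9

pos 1: 9: miss, frames {9}
pos 2: 0: miss, frames {9,0}
pos 3: 9: hit
pos 4: 4: miss, frames {9,0,4}
pos 5: 9: hit
pos 6: 0: hit
pos 7: 5: miss, frames {9,0,4,5}
pos 8: 4: hit
pos 9: 0: hit
pos 10: 4: hit
pos 11: 1: miss, frames {9,0,4,5,1}
pos 12: 8: miss, evict 9, frames {0,4,5,1,8}
At position 12, page 9 is evicted.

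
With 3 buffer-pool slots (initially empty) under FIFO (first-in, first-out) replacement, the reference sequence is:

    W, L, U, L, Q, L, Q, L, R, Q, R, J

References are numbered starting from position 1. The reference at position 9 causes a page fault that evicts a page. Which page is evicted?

L

pos 1: W -> miss, frames (W)
pos 2: L -> miss, frames (W L)
pos 3: U -> miss, frames (W L U)
pos 4: L -> hit
pos 5: Q -> miss, evict W, frames (L U Q)
pos 6: L -> hit
pos 7: Q -> hit
pos 8: L -> hit
pos 9: R -> miss, evict L, frames (U Q R)
At position 9, page L is evicted.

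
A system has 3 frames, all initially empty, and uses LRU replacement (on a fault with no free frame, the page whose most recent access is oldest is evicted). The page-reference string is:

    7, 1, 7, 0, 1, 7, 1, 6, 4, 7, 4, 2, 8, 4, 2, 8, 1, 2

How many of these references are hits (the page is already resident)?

7 -> fault, frames [7]
1 -> fault, frames [7, 1]
7 -> hit
0 -> fault, frames [1, 7, 0]
1 -> hit
7 -> hit
1 -> hit
6 -> fault, evict 0, frames [7, 1, 6]
4 -> fault, evict 7, frames [1, 6, 4]
7 -> fault, evict 1, frames [6, 4, 7]
4 -> hit
2 -> fault, evict 6, frames [7, 4, 2]
8 -> fault, evict 7, frames [4, 2, 8]
4 -> hit
2 -> hit
8 -> hit
1 -> fault, evict 4, frames [2, 8, 1]
2 -> hit
Hits: 9.

9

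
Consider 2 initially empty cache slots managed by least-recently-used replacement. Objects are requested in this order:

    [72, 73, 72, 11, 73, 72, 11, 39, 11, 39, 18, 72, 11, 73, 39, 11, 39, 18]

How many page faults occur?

72: fault, frames [72]
73: fault, frames [72, 73]
72: hit
11: fault, evict 73, frames [72, 11]
73: fault, evict 72, frames [11, 73]
72: fault, evict 11, frames [73, 72]
11: fault, evict 73, frames [72, 11]
39: fault, evict 72, frames [11, 39]
11: hit
39: hit
18: fault, evict 11, frames [39, 18]
72: fault, evict 39, frames [18, 72]
11: fault, evict 18, frames [72, 11]
73: fault, evict 72, frames [11, 73]
39: fault, evict 11, frames [73, 39]
11: fault, evict 73, frames [39, 11]
39: hit
18: fault, evict 11, frames [39, 18]
Page faults: 14.

14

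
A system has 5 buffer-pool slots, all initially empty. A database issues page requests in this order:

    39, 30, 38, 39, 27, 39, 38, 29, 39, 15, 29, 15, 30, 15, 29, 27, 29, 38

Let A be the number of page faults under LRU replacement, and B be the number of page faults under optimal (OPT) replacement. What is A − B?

Under LRU: F F F . F . . F . F . . F . . F . F → 9 faults.
Under OPT: F F F . F . . F . F . . . . . . . . → 6 faults.
A − B = 9 − 6 = 3.

3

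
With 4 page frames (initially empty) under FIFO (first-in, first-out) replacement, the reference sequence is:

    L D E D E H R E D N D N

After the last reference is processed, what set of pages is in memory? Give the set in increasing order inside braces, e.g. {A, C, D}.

{D, H, N, R}

L: fault, frames {L}
D: fault, frames {L,D}
E: fault, frames {L,D,E}
D: hit
E: hit
H: fault, frames {L,D,E,H}
R: fault, evict L, frames {D,E,H,R}
E: hit
D: hit
N: fault, evict D, frames {E,H,R,N}
D: fault, evict E, frames {H,R,N,D}
N: hit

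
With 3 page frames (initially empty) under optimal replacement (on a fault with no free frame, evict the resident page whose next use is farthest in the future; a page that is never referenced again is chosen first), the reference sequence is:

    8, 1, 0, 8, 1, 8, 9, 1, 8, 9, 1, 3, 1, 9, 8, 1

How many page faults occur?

8 → miss, frames {8}
1 → miss, frames {8,1}
0 → miss, frames {8,1,0}
8 → hit
1 → hit
8 → hit
9 → miss, evict 0, frames {8,1,9}
1 → hit
8 → hit
9 → hit
1 → hit
3 → miss, evict 8, frames {1,9,3}
1 → hit
9 → hit
8 → miss, evict 3, frames {1,9,8}
1 → hit
Page faults: 6.

6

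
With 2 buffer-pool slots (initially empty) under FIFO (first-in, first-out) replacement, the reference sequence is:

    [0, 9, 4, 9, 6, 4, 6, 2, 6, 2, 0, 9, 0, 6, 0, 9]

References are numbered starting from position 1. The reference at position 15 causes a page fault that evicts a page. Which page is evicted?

pos 1: 0: miss, frames {0}
pos 2: 9: miss, frames {0,9}
pos 3: 4: miss, evict 0, frames {9,4}
pos 4: 9: hit
pos 5: 6: miss, evict 9, frames {4,6}
pos 6: 4: hit
pos 7: 6: hit
pos 8: 2: miss, evict 4, frames {6,2}
pos 9: 6: hit
pos 10: 2: hit
pos 11: 0: miss, evict 6, frames {2,0}
pos 12: 9: miss, evict 2, frames {0,9}
pos 13: 0: hit
pos 14: 6: miss, evict 0, frames {9,6}
pos 15: 0: miss, evict 9, frames {6,0}
At position 15, page 9 is evicted.

9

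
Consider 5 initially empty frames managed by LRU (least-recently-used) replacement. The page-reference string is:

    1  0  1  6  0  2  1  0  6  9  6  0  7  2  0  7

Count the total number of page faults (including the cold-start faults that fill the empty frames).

1: miss, frames (1)
0: miss, frames (1 0)
1: hit
6: miss, frames (0 1 6)
0: hit
2: miss, frames (1 6 0 2)
1: hit
0: hit
6: hit
9: miss, frames (2 1 0 6 9)
6: hit
0: hit
7: miss, evict 2, frames (1 9 6 0 7)
2: miss, evict 1, frames (9 6 0 7 2)
0: hit
7: hit
Page faults: 7.

7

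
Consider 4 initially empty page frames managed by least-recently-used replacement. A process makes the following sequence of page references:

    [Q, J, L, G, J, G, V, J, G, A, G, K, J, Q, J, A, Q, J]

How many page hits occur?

9

Q -> miss, frames [Q]
J -> miss, frames [Q, J]
L -> miss, frames [Q, J, L]
G -> miss, frames [Q, J, L, G]
J -> hit
G -> hit
V -> miss, evict Q, frames [L, J, G, V]
J -> hit
G -> hit
A -> miss, evict L, frames [V, J, G, A]
G -> hit
K -> miss, evict V, frames [J, A, G, K]
J -> hit
Q -> miss, evict A, frames [G, K, J, Q]
J -> hit
A -> miss, evict G, frames [K, Q, J, A]
Q -> hit
J -> hit
Hits: 9.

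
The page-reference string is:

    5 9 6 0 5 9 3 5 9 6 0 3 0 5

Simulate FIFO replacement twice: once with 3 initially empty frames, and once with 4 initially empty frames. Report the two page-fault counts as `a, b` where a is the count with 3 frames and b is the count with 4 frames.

10, 11

3 frames: F F F F F F F . . F F . . F → 10 faults.
4 frames: F F F F . . F F F F F F . F → 11 faults.
11 > 10: adding a frame increased faults — Belady's anomaly.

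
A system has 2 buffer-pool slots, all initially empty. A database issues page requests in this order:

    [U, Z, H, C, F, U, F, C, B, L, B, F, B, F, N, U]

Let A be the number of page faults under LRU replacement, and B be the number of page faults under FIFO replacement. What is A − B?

-1

Under LRU: F F F F F F . F F F . F . . F F → 12 faults.
Under FIFO: F F F F F F . F F F . F F . F F → 13 faults.
A − B = 12 − 13 = -1.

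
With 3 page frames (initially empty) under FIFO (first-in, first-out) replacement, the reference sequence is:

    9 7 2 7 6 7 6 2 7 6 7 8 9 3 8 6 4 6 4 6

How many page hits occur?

11

9 → fault, frames (9)
7 → fault, frames (9 7)
2 → fault, frames (9 7 2)
7 → hit
6 → fault, evict 9, frames (7 2 6)
7 → hit
6 → hit
2 → hit
7 → hit
6 → hit
7 → hit
8 → fault, evict 7, frames (2 6 8)
9 → fault, evict 2, frames (6 8 9)
3 → fault, evict 6, frames (8 9 3)
8 → hit
6 → fault, evict 8, frames (9 3 6)
4 → fault, evict 9, frames (3 6 4)
6 → hit
4 → hit
6 → hit
Hits: 11.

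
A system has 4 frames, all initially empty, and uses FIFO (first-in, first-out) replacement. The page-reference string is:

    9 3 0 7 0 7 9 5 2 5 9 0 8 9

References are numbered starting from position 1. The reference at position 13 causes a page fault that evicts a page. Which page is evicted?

pos 1: 9 -> fault, frames [9]
pos 2: 3 -> fault, frames [9, 3]
pos 3: 0 -> fault, frames [9, 3, 0]
pos 4: 7 -> fault, frames [9, 3, 0, 7]
pos 5: 0 -> hit
pos 6: 7 -> hit
pos 7: 9 -> hit
pos 8: 5 -> fault, evict 9, frames [3, 0, 7, 5]
pos 9: 2 -> fault, evict 3, frames [0, 7, 5, 2]
pos 10: 5 -> hit
pos 11: 9 -> fault, evict 0, frames [7, 5, 2, 9]
pos 12: 0 -> fault, evict 7, frames [5, 2, 9, 0]
pos 13: 8 -> fault, evict 5, frames [2, 9, 0, 8]
At position 13, page 5 is evicted.

5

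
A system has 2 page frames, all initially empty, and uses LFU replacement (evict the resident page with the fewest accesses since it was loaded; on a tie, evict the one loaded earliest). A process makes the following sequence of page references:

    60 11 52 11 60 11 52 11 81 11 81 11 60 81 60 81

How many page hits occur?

60 → miss, frames {60}
11 → miss, frames {60,11}
52 → miss, evict 60, frames {11,52}
11 → hit
60 → miss, evict 52, frames {11,60}
11 → hit
52 → miss, evict 60, frames {11,52}
11 → hit
81 → miss, evict 52, frames {11,81}
11 → hit
81 → hit
11 → hit
60 → miss, evict 81, frames {11,60}
81 → miss, evict 60, frames {11,81}
60 → miss, evict 81, frames {11,60}
81 → miss, evict 60, frames {11,81}
Hits: 6.

6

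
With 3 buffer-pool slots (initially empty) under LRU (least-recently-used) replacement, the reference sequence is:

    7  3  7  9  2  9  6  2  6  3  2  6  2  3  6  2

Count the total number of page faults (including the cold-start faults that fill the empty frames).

7: fault, frames [7]
3: fault, frames [7, 3]
7: hit
9: fault, frames [3, 7, 9]
2: fault, evict 3, frames [7, 9, 2]
9: hit
6: fault, evict 7, frames [2, 9, 6]
2: hit
6: hit
3: fault, evict 9, frames [2, 6, 3]
2: hit
6: hit
2: hit
3: hit
6: hit
2: hit
Page faults: 6.

6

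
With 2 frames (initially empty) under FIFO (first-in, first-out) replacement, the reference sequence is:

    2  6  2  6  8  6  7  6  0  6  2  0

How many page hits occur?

2 → miss, frames [2]
6 → miss, frames [2, 6]
2 → hit
6 → hit
8 → miss, evict 2, frames [6, 8]
6 → hit
7 → miss, evict 6, frames [8, 7]
6 → miss, evict 8, frames [7, 6]
0 → miss, evict 7, frames [6, 0]
6 → hit
2 → miss, evict 6, frames [0, 2]
0 → hit
Hits: 5.

5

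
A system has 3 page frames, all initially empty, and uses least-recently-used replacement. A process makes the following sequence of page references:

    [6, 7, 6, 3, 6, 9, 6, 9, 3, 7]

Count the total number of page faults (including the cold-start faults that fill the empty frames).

5

6 -> miss, frames [6]
7 -> miss, frames [6, 7]
6 -> hit
3 -> miss, frames [7, 6, 3]
6 -> hit
9 -> miss, evict 7, frames [3, 6, 9]
6 -> hit
9 -> hit
3 -> hit
7 -> miss, evict 6, frames [9, 3, 7]
Page faults: 5.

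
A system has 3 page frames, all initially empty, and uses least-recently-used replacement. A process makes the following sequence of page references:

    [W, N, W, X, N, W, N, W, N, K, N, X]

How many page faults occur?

W: fault, frames (W)
N: fault, frames (W N)
W: hit
X: fault, frames (N W X)
N: hit
W: hit
N: hit
W: hit
N: hit
K: fault, evict X, frames (W N K)
N: hit
X: fault, evict W, frames (K N X)
Page faults: 5.

5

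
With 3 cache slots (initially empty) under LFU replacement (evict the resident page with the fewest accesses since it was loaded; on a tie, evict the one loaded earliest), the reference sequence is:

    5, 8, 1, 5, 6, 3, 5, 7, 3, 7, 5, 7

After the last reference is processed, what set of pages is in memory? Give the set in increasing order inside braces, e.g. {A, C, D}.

{3, 5, 7}

5 -> fault, frames (5)
8 -> fault, frames (5 8)
1 -> fault, frames (5 8 1)
5 -> hit
6 -> fault, evict 8, frames (5 1 6)
3 -> fault, evict 1, frames (5 6 3)
5 -> hit
7 -> fault, evict 6, frames (5 3 7)
3 -> hit
7 -> hit
5 -> hit
7 -> hit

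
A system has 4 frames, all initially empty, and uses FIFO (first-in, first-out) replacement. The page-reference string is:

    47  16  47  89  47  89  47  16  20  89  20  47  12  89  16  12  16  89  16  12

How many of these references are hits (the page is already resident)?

47: miss, frames [47]
16: miss, frames [47, 16]
47: hit
89: miss, frames [47, 16, 89]
47: hit
89: hit
47: hit
16: hit
20: miss, frames [47, 16, 89, 20]
89: hit
20: hit
47: hit
12: miss, evict 47, frames [16, 89, 20, 12]
89: hit
16: hit
12: hit
16: hit
89: hit
16: hit
12: hit
Hits: 15.

15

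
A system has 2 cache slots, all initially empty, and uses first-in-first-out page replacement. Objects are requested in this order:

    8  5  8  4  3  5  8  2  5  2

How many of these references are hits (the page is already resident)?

2

8 -> miss, frames [8]
5 -> miss, frames [8, 5]
8 -> hit
4 -> miss, evict 8, frames [5, 4]
3 -> miss, evict 5, frames [4, 3]
5 -> miss, evict 4, frames [3, 5]
8 -> miss, evict 3, frames [5, 8]
2 -> miss, evict 5, frames [8, 2]
5 -> miss, evict 8, frames [2, 5]
2 -> hit
Hits: 2.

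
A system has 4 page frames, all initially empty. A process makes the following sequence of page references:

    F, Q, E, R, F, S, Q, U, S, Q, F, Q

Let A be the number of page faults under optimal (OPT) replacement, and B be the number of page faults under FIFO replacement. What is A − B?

Under OPT: F F F F . F . F . . . . → 6 faults.
Under FIFO: F F F F . F . F . F F . → 8 faults.
A − B = 6 − 8 = -2.

-2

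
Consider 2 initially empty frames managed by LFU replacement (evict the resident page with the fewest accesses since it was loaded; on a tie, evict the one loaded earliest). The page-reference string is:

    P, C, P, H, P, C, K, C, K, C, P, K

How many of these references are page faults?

P → fault, frames (P)
C → fault, frames (P C)
P → hit
H → fault, evict C, frames (P H)
P → hit
C → fault, evict H, frames (P C)
K → fault, evict C, frames (P K)
C → fault, evict K, frames (P C)
K → fault, evict C, frames (P K)
C → fault, evict K, frames (P C)
P → hit
K → fault, evict C, frames (P K)
Page faults: 9.

9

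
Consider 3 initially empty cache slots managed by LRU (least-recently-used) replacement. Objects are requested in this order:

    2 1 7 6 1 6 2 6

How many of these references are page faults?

2: fault, frames (2)
1: fault, frames (2 1)
7: fault, frames (2 1 7)
6: fault, evict 2, frames (1 7 6)
1: hit
6: hit
2: fault, evict 7, frames (1 6 2)
6: hit
Page faults: 5.

5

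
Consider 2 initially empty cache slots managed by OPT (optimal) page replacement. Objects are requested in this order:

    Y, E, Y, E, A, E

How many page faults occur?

Y → fault, frames {Y}
E → fault, frames {Y,E}
Y → hit
E → hit
A → fault, evict Y, frames {E,A}
E → hit
Page faults: 3.

3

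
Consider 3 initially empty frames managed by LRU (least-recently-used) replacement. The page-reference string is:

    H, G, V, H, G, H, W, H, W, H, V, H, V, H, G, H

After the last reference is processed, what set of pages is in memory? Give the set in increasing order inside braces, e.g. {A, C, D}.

H → miss, frames (H)
G → miss, frames (H G)
V → miss, frames (H G V)
H → hit
G → hit
H → hit
W → miss, evict V, frames (G H W)
H → hit
W → hit
H → hit
V → miss, evict G, frames (W H V)
H → hit
V → hit
H → hit
G → miss, evict W, frames (V H G)
H → hit

{G, H, V}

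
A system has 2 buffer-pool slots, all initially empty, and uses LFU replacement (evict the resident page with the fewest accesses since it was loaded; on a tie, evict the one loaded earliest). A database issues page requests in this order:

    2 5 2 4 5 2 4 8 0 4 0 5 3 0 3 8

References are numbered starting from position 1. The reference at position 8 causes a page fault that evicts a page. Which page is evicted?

4

pos 1: 2: miss, frames [2]
pos 2: 5: miss, frames [2, 5]
pos 3: 2: hit
pos 4: 4: miss, evict 5, frames [2, 4]
pos 5: 5: miss, evict 4, frames [2, 5]
pos 6: 2: hit
pos 7: 4: miss, evict 5, frames [2, 4]
pos 8: 8: miss, evict 4, frames [2, 8]
At position 8, page 4 is evicted.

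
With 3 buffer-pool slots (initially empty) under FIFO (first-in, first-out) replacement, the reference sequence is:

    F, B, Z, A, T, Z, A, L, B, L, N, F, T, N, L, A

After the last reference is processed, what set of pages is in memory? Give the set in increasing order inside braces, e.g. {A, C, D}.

{A, L, T}

F: fault, frames {F}
B: fault, frames {F,B}
Z: fault, frames {F,B,Z}
A: fault, evict F, frames {B,Z,A}
T: fault, evict B, frames {Z,A,T}
Z: hit
A: hit
L: fault, evict Z, frames {A,T,L}
B: fault, evict A, frames {T,L,B}
L: hit
N: fault, evict T, frames {L,B,N}
F: fault, evict L, frames {B,N,F}
T: fault, evict B, frames {N,F,T}
N: hit
L: fault, evict N, frames {F,T,L}
A: fault, evict F, frames {T,L,A}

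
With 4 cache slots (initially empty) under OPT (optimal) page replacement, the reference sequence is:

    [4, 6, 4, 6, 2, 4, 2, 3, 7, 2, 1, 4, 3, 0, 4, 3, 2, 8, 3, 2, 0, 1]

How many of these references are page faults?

9

4 → miss, frames {4}
6 → miss, frames {4,6}
4 → hit
6 → hit
2 → miss, frames {4,6,2}
4 → hit
2 → hit
3 → miss, frames {4,6,2,3}
7 → miss, evict 6, frames {4,2,3,7}
2 → hit
1 → miss, evict 7, frames {4,2,3,1}
4 → hit
3 → hit
0 → miss, evict 1, frames {4,2,3,0}
4 → hit
3 → hit
2 → hit
8 → miss, evict 4, frames {2,3,0,8}
3 → hit
2 → hit
0 → hit
1 → miss, evict 8, frames {2,3,0,1}
Page faults: 9.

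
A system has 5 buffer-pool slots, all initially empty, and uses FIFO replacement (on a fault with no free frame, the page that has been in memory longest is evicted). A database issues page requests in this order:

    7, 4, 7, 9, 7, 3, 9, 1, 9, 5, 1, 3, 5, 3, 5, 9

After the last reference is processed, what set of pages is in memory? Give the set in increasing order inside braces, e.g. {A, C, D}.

7 → miss, frames (7)
4 → miss, frames (7 4)
7 → hit
9 → miss, frames (7 4 9)
7 → hit
3 → miss, frames (7 4 9 3)
9 → hit
1 → miss, frames (7 4 9 3 1)
9 → hit
5 → miss, evict 7, frames (4 9 3 1 5)
1 → hit
3 → hit
5 → hit
3 → hit
5 → hit
9 → hit

{1, 3, 4, 5, 9}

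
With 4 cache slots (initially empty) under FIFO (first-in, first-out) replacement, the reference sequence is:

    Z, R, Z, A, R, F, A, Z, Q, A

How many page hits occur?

5

Z: fault, frames [Z]
R: fault, frames [Z, R]
Z: hit
A: fault, frames [Z, R, A]
R: hit
F: fault, frames [Z, R, A, F]
A: hit
Z: hit
Q: fault, evict Z, frames [R, A, F, Q]
A: hit
Hits: 5.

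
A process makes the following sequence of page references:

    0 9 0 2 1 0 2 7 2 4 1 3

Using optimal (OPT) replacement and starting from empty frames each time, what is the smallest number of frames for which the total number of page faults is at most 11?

f=1: 12 faults
f=2: 9 faults
f=3: 7 faults
f=4: 7 faults
f=5: 7 faults
f=6: 7 faults
f=7: 7 faults
Smallest f with faults ≤ 11 is 2.

2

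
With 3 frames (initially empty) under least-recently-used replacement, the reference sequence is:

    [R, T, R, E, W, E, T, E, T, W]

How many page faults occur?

5

R → miss, frames (R)
T → miss, frames (R T)
R → hit
E → miss, frames (T R E)
W → miss, evict T, frames (R E W)
E → hit
T → miss, evict R, frames (W E T)
E → hit
T → hit
W → hit
Page faults: 5.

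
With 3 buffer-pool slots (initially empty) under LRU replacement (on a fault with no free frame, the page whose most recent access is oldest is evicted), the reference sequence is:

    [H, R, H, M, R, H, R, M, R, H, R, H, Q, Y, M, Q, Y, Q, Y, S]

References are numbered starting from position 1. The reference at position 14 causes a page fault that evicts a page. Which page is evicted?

R

pos 1: H -> miss, frames {H}
pos 2: R -> miss, frames {H,R}
pos 3: H -> hit
pos 4: M -> miss, frames {R,H,M}
pos 5: R -> hit
pos 6: H -> hit
pos 7: R -> hit
pos 8: M -> hit
pos 9: R -> hit
pos 10: H -> hit
pos 11: R -> hit
pos 12: H -> hit
pos 13: Q -> miss, evict M, frames {R,H,Q}
pos 14: Y -> miss, evict R, frames {H,Q,Y}
At position 14, page R is evicted.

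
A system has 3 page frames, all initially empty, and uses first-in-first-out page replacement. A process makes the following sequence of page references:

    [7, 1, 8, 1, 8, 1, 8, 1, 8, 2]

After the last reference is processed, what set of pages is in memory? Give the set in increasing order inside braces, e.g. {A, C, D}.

{1, 2, 8}

7 → miss, frames [7]
1 → miss, frames [7, 1]
8 → miss, frames [7, 1, 8]
1 → hit
8 → hit
1 → hit
8 → hit
1 → hit
8 → hit
2 → miss, evict 7, frames [1, 8, 2]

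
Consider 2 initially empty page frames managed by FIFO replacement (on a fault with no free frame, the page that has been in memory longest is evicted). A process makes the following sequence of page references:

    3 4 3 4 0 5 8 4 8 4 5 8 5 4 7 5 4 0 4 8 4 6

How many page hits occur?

3: miss, frames (3)
4: miss, frames (3 4)
3: hit
4: hit
0: miss, evict 3, frames (4 0)
5: miss, evict 4, frames (0 5)
8: miss, evict 0, frames (5 8)
4: miss, evict 5, frames (8 4)
8: hit
4: hit
5: miss, evict 8, frames (4 5)
8: miss, evict 4, frames (5 8)
5: hit
4: miss, evict 5, frames (8 4)
7: miss, evict 8, frames (4 7)
5: miss, evict 4, frames (7 5)
4: miss, evict 7, frames (5 4)
0: miss, evict 5, frames (4 0)
4: hit
8: miss, evict 4, frames (0 8)
4: miss, evict 0, frames (8 4)
6: miss, evict 8, frames (4 6)
Hits: 6.

6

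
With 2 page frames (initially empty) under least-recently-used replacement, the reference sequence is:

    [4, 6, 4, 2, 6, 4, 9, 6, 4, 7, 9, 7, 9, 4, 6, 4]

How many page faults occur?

4 -> miss, frames [4]
6 -> miss, frames [4, 6]
4 -> hit
2 -> miss, evict 6, frames [4, 2]
6 -> miss, evict 4, frames [2, 6]
4 -> miss, evict 2, frames [6, 4]
9 -> miss, evict 6, frames [4, 9]
6 -> miss, evict 4, frames [9, 6]
4 -> miss, evict 9, frames [6, 4]
7 -> miss, evict 6, frames [4, 7]
9 -> miss, evict 4, frames [7, 9]
7 -> hit
9 -> hit
4 -> miss, evict 7, frames [9, 4]
6 -> miss, evict 9, frames [4, 6]
4 -> hit
Page faults: 12.

12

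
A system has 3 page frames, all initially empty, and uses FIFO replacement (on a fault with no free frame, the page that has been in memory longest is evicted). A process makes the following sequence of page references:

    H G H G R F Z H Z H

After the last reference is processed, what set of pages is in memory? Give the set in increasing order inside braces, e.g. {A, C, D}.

{F, H, Z}

H: miss, frames [H]
G: miss, frames [H, G]
H: hit
G: hit
R: miss, frames [H, G, R]
F: miss, evict H, frames [G, R, F]
Z: miss, evict G, frames [R, F, Z]
H: miss, evict R, frames [F, Z, H]
Z: hit
H: hit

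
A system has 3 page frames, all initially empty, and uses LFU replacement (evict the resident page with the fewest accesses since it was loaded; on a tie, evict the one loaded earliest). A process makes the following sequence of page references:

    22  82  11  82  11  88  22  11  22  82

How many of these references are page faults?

22 -> miss, frames {22}
82 -> miss, frames {22,82}
11 -> miss, frames {22,82,11}
82 -> hit
11 -> hit
88 -> miss, evict 22, frames {82,11,88}
22 -> miss, evict 88, frames {82,11,22}
11 -> hit
22 -> hit
82 -> hit
Page faults: 5.

5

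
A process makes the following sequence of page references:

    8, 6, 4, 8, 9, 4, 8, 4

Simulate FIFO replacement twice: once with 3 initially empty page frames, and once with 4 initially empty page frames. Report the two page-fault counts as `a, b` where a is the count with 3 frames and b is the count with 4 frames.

3 frames: F F F . F . F . → 5 faults.
4 frames: F F F . F . . . → 4 faults.
4 < 5: adding a frame reduced faults, as is typical.

5, 4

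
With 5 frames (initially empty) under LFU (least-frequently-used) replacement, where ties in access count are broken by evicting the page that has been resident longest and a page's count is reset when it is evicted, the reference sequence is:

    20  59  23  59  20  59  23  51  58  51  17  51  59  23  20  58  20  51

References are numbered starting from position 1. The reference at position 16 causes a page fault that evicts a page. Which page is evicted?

pos 1: 20 → miss, frames (20)
pos 2: 59 → miss, frames (20 59)
pos 3: 23 → miss, frames (20 59 23)
pos 4: 59 → hit
pos 5: 20 → hit
pos 6: 59 → hit
pos 7: 23 → hit
pos 8: 51 → miss, frames (20 59 23 51)
pos 9: 58 → miss, frames (20 59 23 51 58)
pos 10: 51 → hit
pos 11: 17 → miss, evict 58, frames (20 59 23 51 17)
pos 12: 51 → hit
pos 13: 59 → hit
pos 14: 23 → hit
pos 15: 20 → hit
pos 16: 58 → miss, evict 17, frames (20 59 23 51 58)
At position 16, page 17 is evicted.

17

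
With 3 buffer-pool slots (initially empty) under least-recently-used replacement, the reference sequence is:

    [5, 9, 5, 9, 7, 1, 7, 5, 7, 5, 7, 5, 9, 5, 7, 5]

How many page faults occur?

5: miss, frames (5)
9: miss, frames (5 9)
5: hit
9: hit
7: miss, frames (5 9 7)
1: miss, evict 5, frames (9 7 1)
7: hit
5: miss, evict 9, frames (1 7 5)
7: hit
5: hit
7: hit
5: hit
9: miss, evict 1, frames (7 5 9)
5: hit
7: hit
5: hit
Page faults: 6.

6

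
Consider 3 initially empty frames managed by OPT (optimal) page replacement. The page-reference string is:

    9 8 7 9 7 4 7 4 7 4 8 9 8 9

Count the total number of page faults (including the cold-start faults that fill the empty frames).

9: miss, frames [9]
8: miss, frames [9, 8]
7: miss, frames [9, 8, 7]
9: hit
7: hit
4: miss, evict 9, frames [8, 7, 4]
7: hit
4: hit
7: hit
4: hit
8: hit
9: miss, evict 4, frames [8, 7, 9]
8: hit
9: hit
Page faults: 5.

5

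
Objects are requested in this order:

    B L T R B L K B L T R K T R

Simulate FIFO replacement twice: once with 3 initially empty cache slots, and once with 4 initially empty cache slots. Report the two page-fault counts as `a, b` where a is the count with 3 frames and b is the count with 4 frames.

3 frames: F F F F F F F . . F F . . . → 9 faults.
4 frames: F F F F . . F F F F F F . . → 10 faults.
10 > 9: adding a frame increased faults — Belady's anomaly.

9, 10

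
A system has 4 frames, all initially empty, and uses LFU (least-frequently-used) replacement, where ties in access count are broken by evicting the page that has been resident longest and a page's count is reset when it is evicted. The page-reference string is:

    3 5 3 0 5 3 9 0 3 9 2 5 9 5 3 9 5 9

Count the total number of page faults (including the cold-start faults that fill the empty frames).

3 -> miss, frames [3]
5 -> miss, frames [3, 5]
3 -> hit
0 -> miss, frames [3, 5, 0]
5 -> hit
3 -> hit
9 -> miss, frames [3, 5, 0, 9]
0 -> hit
3 -> hit
9 -> hit
2 -> miss, evict 5, frames [3, 0, 9, 2]
5 -> miss, evict 2, frames [3, 0, 9, 5]
9 -> hit
5 -> hit
3 -> hit
9 -> hit
5 -> hit
9 -> hit
Page faults: 6.

6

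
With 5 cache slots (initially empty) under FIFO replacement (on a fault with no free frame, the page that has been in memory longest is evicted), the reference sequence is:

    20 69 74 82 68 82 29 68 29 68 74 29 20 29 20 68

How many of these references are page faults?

7

20 -> fault, frames {20}
69 -> fault, frames {20,69}
74 -> fault, frames {20,69,74}
82 -> fault, frames {20,69,74,82}
68 -> fault, frames {20,69,74,82,68}
82 -> hit
29 -> fault, evict 20, frames {69,74,82,68,29}
68 -> hit
29 -> hit
68 -> hit
74 -> hit
29 -> hit
20 -> fault, evict 69, frames {74,82,68,29,20}
29 -> hit
20 -> hit
68 -> hit
Page faults: 7.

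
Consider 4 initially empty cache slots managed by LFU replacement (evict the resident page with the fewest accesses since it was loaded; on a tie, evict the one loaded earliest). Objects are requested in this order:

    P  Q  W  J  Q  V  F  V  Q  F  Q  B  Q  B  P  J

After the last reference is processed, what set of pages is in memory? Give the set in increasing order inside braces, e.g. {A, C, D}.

P → fault, frames (P)
Q → fault, frames (P Q)
W → fault, frames (P Q W)
J → fault, frames (P Q W J)
Q → hit
V → fault, evict P, frames (Q W J V)
F → fault, evict W, frames (Q J V F)
V → hit
Q → hit
F → hit
Q → hit
B → fault, evict J, frames (Q V F B)
Q → hit
B → hit
P → fault, evict V, frames (Q F B P)
J → fault, evict P, frames (Q F B J)

{B, F, J, Q}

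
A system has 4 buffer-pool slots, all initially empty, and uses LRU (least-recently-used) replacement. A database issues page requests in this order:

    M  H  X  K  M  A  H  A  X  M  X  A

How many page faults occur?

7

M -> fault, frames (M)
H -> fault, frames (M H)
X -> fault, frames (M H X)
K -> fault, frames (M H X K)
M -> hit
A -> fault, evict H, frames (X K M A)
H -> fault, evict X, frames (K M A H)
A -> hit
X -> fault, evict K, frames (M H A X)
M -> hit
X -> hit
A -> hit
Page faults: 7.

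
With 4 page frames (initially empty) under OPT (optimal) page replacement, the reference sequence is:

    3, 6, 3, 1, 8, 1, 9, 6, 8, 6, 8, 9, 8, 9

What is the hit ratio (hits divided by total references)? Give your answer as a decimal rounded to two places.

0.64

3: miss, frames (3)
6: miss, frames (3 6)
3: hit
1: miss, frames (3 6 1)
8: miss, frames (3 6 1 8)
1: hit
9: miss, evict 1, frames (3 6 8 9)
6: hit
8: hit
6: hit
8: hit
9: hit
8: hit
9: hit
Hits: 9 of 14 references → 9/14 = 0.6429.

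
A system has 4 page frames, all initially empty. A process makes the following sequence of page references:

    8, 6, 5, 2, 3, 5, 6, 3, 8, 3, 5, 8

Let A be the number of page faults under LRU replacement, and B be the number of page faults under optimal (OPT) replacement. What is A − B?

Under LRU: F F F F F . . . F . . . → 6 faults.
Under OPT: F F F F F . . . . . . . → 5 faults.
A − B = 6 − 5 = 1.

1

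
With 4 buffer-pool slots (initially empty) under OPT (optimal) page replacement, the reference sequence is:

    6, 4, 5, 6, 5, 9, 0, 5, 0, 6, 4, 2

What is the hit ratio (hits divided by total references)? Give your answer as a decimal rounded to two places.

0.50

6 -> miss, frames (6)
4 -> miss, frames (6 4)
5 -> miss, frames (6 4 5)
6 -> hit
5 -> hit
9 -> miss, frames (6 4 5 9)
0 -> miss, evict 9, frames (6 4 5 0)
5 -> hit
0 -> hit
6 -> hit
4 -> hit
2 -> miss, evict 0, frames (6 4 5 2)
Hits: 6 of 12 references → 6/12 = 0.5000.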